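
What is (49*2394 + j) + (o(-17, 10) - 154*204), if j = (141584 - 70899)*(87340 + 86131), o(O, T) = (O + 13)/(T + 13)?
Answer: 282023321071/23 ≈ 1.2262e+10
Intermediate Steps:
o(O, T) = (13 + O)/(13 + T)
j = 12261797635 (j = 70685*173471 = 12261797635)
(49*2394 + j) + (o(-17, 10) - 154*204) = (49*2394 + 12261797635) + ((13 - 17)/(13 + 10) - 154*204) = (117306 + 12261797635) + (-4/23 - 31416) = 12261914941 + ((1/23)*(-4) - 31416) = 12261914941 + (-4/23 - 31416) = 12261914941 - 722572/23 = 282023321071/23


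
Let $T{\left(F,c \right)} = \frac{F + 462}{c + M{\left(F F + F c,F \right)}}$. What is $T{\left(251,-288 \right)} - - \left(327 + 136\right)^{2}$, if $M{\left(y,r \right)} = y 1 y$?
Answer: $\frac{18488914876602}{86248081} \approx 2.1437 \cdot 10^{5}$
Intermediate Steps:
$M{\left(y,r \right)} = y^{2}$ ($M{\left(y,r \right)} = y y = y^{2}$)
$T{\left(F,c \right)} = \frac{462 + F}{c + \left(F^{2} + F c\right)^{2}}$ ($T{\left(F,c \right)} = \frac{F + 462}{c + \left(F F + F c\right)^{2}} = \frac{462 + F}{c + \left(F^{2} + F c\right)^{2}}$)
$T{\left(251,-288 \right)} - - \left(327 + 136\right)^{2} = \frac{462 + 251}{-288 + 251^{2} \left(251 - 288\right)^{2}} - - \left(327 + 136\right)^{2} = \frac{1}{-288 + 63001 \left(-37\right)^{2}} \cdot 713 - - 463^{2} = \frac{1}{-288 + 63001 \cdot 1369} \cdot 713 - \left(-1\right) 214369 = \frac{1}{-288 + 86248369} \cdot 713 - -214369 = \frac{1}{86248081} \cdot 713 + 214369 = \frac{713}{86248081} + 214369 = \frac{18488914876602}{86248081}$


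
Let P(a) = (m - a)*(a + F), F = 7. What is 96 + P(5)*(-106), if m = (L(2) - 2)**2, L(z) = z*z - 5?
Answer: -4992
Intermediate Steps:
L(z) = -5 + z**2 (L(z) = z**2 - 5 = -5 + z**2)
m = 9 (m = ((-5 + 2**2) - 2)**2 = ((-5 + 4) - 2)**2 = (-1 - 2)**2 = (-3)**2 = 9)
P(a) = (7 + a)*(9 - a) (P(a) = (9 - a)*(a + 7) = (9 - a)*(7 + a) = (7 + a)*(9 - a))
96 + P(5)*(-106) = 96 + (63 - 1*5**2 + 2*5)*(-106) = 96 + (63 - 1*25 + 10)*(-106) = 96 + (63 - 25 + 10)*(-106) = 96 + 48*(-106) = 96 - 5088 = -4992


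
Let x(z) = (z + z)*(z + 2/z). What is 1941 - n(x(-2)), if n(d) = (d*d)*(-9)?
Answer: 3237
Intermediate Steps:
x(z) = 2*z*(z + 2/z) (x(z) = (2*z)*(z + 2/z) = 2*z*(z + 2/z))
n(d) = -9*d² (n(d) = d²*(-9) = -9*d²)
1941 - n(x(-2)) = 1941 - (-9)*(4 + 2*(-2)²)² = 1941 - (-9)*(4 + 2*4)² = 1941 - (-9)*(4 + 8)² = 1941 - (-9)*12² = 1941 - (-9)*144 = 1941 - 1*(-1296) = 1941 + 1296 = 3237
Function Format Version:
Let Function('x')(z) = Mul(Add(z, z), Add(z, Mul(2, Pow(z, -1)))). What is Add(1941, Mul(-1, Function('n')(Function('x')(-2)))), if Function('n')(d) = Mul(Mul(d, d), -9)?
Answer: 3237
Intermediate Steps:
Function('x')(z) = Mul(2, z, Add(z, Mul(2, Pow(z, -1)))) (Function('x')(z) = Mul(Mul(2, z), Add(z, Mul(2, Pow(z, -1)))) = Mul(2, z, Add(z, Mul(2, Pow(z, -1)))))
Function('n')(d) = Mul(-9, Pow(d, 2)) (Function('n')(d) = Mul(Pow(d, 2), -9) = Mul(-9, Pow(d, 2)))
Add(1941, Mul(-1, Function('n')(Function('x')(-2)))) = Add(1941, Mul(-1, Mul(-9, Pow(Add(4, Mul(2, Pow(-2, 2))), 2)))) = Add(1941, Mul(-1, Mul(-9, Pow(Add(4, Mul(2, 4)), 2)))) = Add(1941, Mul(-1, Mul(-9, Pow(Add(4, 8), 2)))) = Add(1941, Mul(-1, Mul(-9, Pow(12, 2)))) = Add(1941, Mul(-1, Mul(-9, 144))) = Add(1941, Mul(-1, -1296)) = Add(1941, 1296) = 3237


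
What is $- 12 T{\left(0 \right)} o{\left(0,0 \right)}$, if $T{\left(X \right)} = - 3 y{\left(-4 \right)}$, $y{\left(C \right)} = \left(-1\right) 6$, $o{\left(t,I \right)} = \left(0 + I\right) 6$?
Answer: $0$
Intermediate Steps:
$o{\left(t,I \right)} = 6 I$ ($o{\left(t,I \right)} = I 6 = 6 I$)
$y{\left(C \right)} = -6$
$T{\left(X \right)} = 18$ ($T{\left(X \right)} = \left(-3\right) \left(-6\right) = 18$)
$- 12 T{\left(0 \right)} o{\left(0,0 \right)} = \left(-12\right) 18 \cdot 6 \cdot 0 = \left(-216\right) 0 = 0$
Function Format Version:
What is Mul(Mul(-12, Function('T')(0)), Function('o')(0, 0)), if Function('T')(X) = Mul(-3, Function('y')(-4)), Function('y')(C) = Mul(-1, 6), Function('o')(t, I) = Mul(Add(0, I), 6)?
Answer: 0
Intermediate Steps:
Function('o')(t, I) = Mul(6, I) (Function('o')(t, I) = Mul(I, 6) = Mul(6, I))
Function('y')(C) = -6
Function('T')(X) = 18 (Function('T')(X) = Mul(-3, -6) = 18)
Mul(Mul(-12, Function('T')(0)), Function('o')(0, 0)) = Mul(Mul(-12, 18), Mul(6, 0)) = Mul(-216, 0) = 0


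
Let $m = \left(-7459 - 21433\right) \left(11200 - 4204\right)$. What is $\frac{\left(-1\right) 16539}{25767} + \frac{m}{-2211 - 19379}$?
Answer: $\frac{867981038389}{92718255} \approx 9361.5$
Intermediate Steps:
$m = -202128432$ ($m = \left(-28892\right) 6996 = -202128432$)
$\frac{\left(-1\right) 16539}{25767} + \frac{m}{-2211 - 19379} = \frac{\left(-1\right) 16539}{25767} - \frac{202128432}{-2211 - 19379} = \left(-16539\right) \frac{1}{25767} - \frac{202128432}{-21590} = - \frac{5513}{8589} - - \frac{101064216}{10795} = - \frac{5513}{8589} + \frac{101064216}{10795} = \frac{867981038389}{92718255}$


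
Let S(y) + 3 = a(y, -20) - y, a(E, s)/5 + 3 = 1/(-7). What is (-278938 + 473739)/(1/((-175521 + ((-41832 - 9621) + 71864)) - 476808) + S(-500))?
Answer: 123098258318/304133105 ≈ 404.75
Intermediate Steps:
a(E, s) = -110/7 (a(E, s) = -15 + 5/(-7) = -15 + 5*(-1/7) = -15 - 5/7 = -110/7)
S(y) = -131/7 - y (S(y) = -3 + (-110/7 - y) = -131/7 - y)
(-278938 + 473739)/(1/((-175521 + ((-41832 - 9621) + 71864)) - 476808) + S(-500)) = (-278938 + 473739)/(1/((-175521 + ((-41832 - 9621) + 71864)) - 476808) + (-131/7 - 1*(-500))) = 194801/(1/((-175521 + (-51453 + 71864)) - 476808) + (-131/7 + 500)) = 194801/(1/((-175521 + 20411) - 476808) + 3369/7) = 194801/(1/(-155110 - 476808) + 3369/7) = 194801/(1/(-631918) + 3369/7) = 194801/(-1/631918 + 3369/7) = 194801/(304133105/631918) = 194801*(631918/304133105) = 123098258318/304133105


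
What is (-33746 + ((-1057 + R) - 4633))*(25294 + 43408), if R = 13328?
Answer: -1793671816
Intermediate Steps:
(-33746 + ((-1057 + R) - 4633))*(25294 + 43408) = (-33746 + ((-1057 + 13328) - 4633))*(25294 + 43408) = (-33746 + (12271 - 4633))*68702 = (-33746 + 7638)*68702 = -26108*68702 = -1793671816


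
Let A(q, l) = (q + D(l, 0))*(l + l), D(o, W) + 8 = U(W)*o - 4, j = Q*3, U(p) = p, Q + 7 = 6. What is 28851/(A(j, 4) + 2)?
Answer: -489/2 ≈ -244.50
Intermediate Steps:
Q = -1 (Q = -7 + 6 = -1)
j = -3 (j = -1*3 = -3)
D(o, W) = -12 + W*o (D(o, W) = -8 + (W*o - 4) = -8 + (-4 + W*o) = -12 + W*o)
A(q, l) = 2*l*(-12 + q) (A(q, l) = (q + (-12 + 0*l))*(l + l) = (q + (-12 + 0))*(2*l) = (q - 12)*(2*l) = (-12 + q)*(2*l) = 2*l*(-12 + q))
28851/(A(j, 4) + 2) = 28851/(2*4*(-12 - 3) + 2) = 28851/(2*4*(-15) + 2) = 28851/(-120 + 2) = 28851/(-118) = 28851*(-1/118) = -489/2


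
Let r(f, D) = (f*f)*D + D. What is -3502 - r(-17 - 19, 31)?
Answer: -43709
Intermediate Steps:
r(f, D) = D + D*f**2 (r(f, D) = f**2*D + D = D*f**2 + D = D + D*f**2)
-3502 - r(-17 - 19, 31) = -3502 - 31*(1 + (-17 - 19)**2) = -3502 - 31*(1 + (-36)**2) = -3502 - 31*(1 + 1296) = -3502 - 31*1297 = -3502 - 1*40207 = -3502 - 40207 = -43709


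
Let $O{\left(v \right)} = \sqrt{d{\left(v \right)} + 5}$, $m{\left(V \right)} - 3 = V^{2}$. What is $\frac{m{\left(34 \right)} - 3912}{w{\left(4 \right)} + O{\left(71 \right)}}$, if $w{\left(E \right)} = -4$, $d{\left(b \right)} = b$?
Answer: $- \frac{2753}{15} - \frac{2753 \sqrt{19}}{30} \approx -583.54$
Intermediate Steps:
$m{\left(V \right)} = 3 + V^{2}$
$O{\left(v \right)} = \sqrt{5 + v}$ ($O{\left(v \right)} = \sqrt{v + 5} = \sqrt{5 + v}$)
$\frac{m{\left(34 \right)} - 3912}{w{\left(4 \right)} + O{\left(71 \right)}} = \frac{\left(3 + 34^{2}\right) - 3912}{-4 + \sqrt{5 + 71}} = \frac{\left(3 + 1156\right) - 3912}{-4 + \sqrt{76}} = \frac{1159 - 3912}{-4 + 2 \sqrt{19}} = - \frac{2753}{-4 + 2 \sqrt{19}}$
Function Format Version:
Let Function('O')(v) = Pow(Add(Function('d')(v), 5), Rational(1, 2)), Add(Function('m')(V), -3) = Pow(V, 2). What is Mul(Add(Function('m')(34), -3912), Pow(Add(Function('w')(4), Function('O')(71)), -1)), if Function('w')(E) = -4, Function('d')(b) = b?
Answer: Add(Rational(-2753, 15), Mul(Rational(-2753, 30), Pow(19, Rational(1, 2)))) ≈ -583.54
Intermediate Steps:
Function('m')(V) = Add(3, Pow(V, 2))
Function('O')(v) = Pow(Add(5, v), Rational(1, 2)) (Function('O')(v) = Pow(Add(v, 5), Rational(1, 2)) = Pow(Add(5, v), Rational(1, 2)))
Mul(Add(Function('m')(34), -3912), Pow(Add(Function('w')(4), Function('O')(71)), -1)) = Mul(Add(Add(3, Pow(34, 2)), -3912), Pow(Add(-4, Pow(Add(5, 71), Rational(1, 2))), -1)) = Mul(Add(Add(3, 1156), -3912), Pow(Add(-4, Pow(76, Rational(1, 2))), -1)) = Mul(Add(1159, -3912), Pow(Add(-4, Mul(2, Pow(19, Rational(1, 2)))), -1)) = Mul(-2753, Pow(Add(-4, Mul(2, Pow(19, Rational(1, 2)))), -1))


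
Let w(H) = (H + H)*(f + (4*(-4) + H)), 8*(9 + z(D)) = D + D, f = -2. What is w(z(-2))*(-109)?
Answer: -113905/2 ≈ -56953.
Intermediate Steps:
z(D) = -9 + D/4 (z(D) = -9 + (D + D)/8 = -9 + (2*D)/8 = -9 + D/4)
w(H) = 2*H*(-18 + H) (w(H) = (H + H)*(-2 + (4*(-4) + H)) = (2*H)*(-2 + (-16 + H)) = (2*H)*(-18 + H) = 2*H*(-18 + H))
w(z(-2))*(-109) = (2*(-9 + (¼)*(-2))*(-18 + (-9 + (¼)*(-2))))*(-109) = (2*(-9 - ½)*(-18 + (-9 - ½)))*(-109) = (2*(-19/2)*(-18 - 19/2))*(-109) = (2*(-19/2)*(-55/2))*(-109) = (1045/2)*(-109) = -113905/2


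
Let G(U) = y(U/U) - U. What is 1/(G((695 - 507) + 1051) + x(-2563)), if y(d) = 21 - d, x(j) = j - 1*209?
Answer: -1/3991 ≈ -0.00025056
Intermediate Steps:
x(j) = -209 + j (x(j) = j - 209 = -209 + j)
G(U) = 20 - U (G(U) = (21 - U/U) - U = (21 - 1*1) - U = (21 - 1) - U = 20 - U)
1/(G((695 - 507) + 1051) + x(-2563)) = 1/((20 - ((695 - 507) + 1051)) + (-209 - 2563)) = 1/((20 - (188 + 1051)) - 2772) = 1/((20 - 1*1239) - 2772) = 1/((20 - 1239) - 2772) = 1/(-1219 - 2772) = 1/(-3991) = -1/3991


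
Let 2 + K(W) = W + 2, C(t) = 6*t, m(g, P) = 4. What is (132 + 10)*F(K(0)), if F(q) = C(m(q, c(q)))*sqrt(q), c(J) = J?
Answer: 0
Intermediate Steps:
K(W) = W (K(W) = -2 + (W + 2) = -2 + (2 + W) = W)
F(q) = 24*sqrt(q) (F(q) = (6*4)*sqrt(q) = 24*sqrt(q))
(132 + 10)*F(K(0)) = (132 + 10)*(24*sqrt(0)) = 142*(24*0) = 142*0 = 0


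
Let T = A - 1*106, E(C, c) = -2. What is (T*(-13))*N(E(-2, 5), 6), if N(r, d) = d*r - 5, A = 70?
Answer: -7956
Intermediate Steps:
N(r, d) = -5 + d*r
T = -36 (T = 70 - 1*106 = 70 - 106 = -36)
(T*(-13))*N(E(-2, 5), 6) = (-36*(-13))*(-5 + 6*(-2)) = 468*(-5 - 12) = 468*(-17) = -7956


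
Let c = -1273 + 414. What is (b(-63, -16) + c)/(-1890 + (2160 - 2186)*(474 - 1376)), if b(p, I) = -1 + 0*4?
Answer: -430/10781 ≈ -0.039885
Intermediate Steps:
c = -859
b(p, I) = -1 (b(p, I) = -1 + 0 = -1)
(b(-63, -16) + c)/(-1890 + (2160 - 2186)*(474 - 1376)) = (-1 - 859)/(-1890 + (2160 - 2186)*(474 - 1376)) = -860/(-1890 - 26*(-902)) = -860/(-1890 + 23452) = -860/21562 = -860*1/21562 = -430/10781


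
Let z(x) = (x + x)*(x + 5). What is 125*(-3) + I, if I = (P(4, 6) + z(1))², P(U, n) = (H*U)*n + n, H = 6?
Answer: 25869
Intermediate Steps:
P(U, n) = n + 6*U*n (P(U, n) = (6*U)*n + n = 6*U*n + n = n + 6*U*n)
z(x) = 2*x*(5 + x) (z(x) = (2*x)*(5 + x) = 2*x*(5 + x))
I = 26244 (I = (6*(1 + 6*4) + 2*1*(5 + 1))² = (6*(1 + 24) + 2*1*6)² = (6*25 + 12)² = (150 + 12)² = 162² = 26244)
125*(-3) + I = 125*(-3) + 26244 = -375 + 26244 = 25869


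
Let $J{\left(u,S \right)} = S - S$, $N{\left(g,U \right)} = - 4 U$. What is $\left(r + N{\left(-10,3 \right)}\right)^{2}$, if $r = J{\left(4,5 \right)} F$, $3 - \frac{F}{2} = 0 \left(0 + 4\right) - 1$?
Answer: $144$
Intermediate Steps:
$J{\left(u,S \right)} = 0$
$F = 8$ ($F = 6 - 2 \left(0 \left(0 + 4\right) - 1\right) = 6 - 2 \left(0 \cdot 4 - 1\right) = 6 - 2 \left(0 - 1\right) = 6 - -2 = 6 + 2 = 8$)
$r = 0$ ($r = 0 \cdot 8 = 0$)
$\left(r + N{\left(-10,3 \right)}\right)^{2} = \left(0 - 12\right)^{2} = \left(-12\right)^{2} = 144$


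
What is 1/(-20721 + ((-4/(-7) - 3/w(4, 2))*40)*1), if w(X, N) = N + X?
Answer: -7/145027 ≈ -4.8267e-5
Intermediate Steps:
1/(-20721 + ((-4/(-7) - 3/w(4, 2))*40)*1) = 1/(-20721 + ((-4/(-7) - 3/(2 + 4))*40)*1) = 1/(-20721 + ((-4*(-⅐) - 3/6)*40)*1) = 1/(-20721 + ((4/7 - 3*⅙)*40)*1) = 1/(-20721 + ((4/7 - ½)*40)*1) = 1/(-20721 + ((1/14)*40)*1) = 1/(-20721 + (20/7)*1) = 1/(-20721 + 20/7) = 1/(-145027/7) = -7/145027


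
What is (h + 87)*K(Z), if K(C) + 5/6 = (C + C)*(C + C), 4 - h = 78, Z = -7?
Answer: 15223/6 ≈ 2537.2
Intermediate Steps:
h = -74 (h = 4 - 1*78 = 4 - 78 = -74)
K(C) = -⅚ + 4*C² (K(C) = -⅚ + (C + C)*(C + C) = -⅚ + (2*C)*(2*C) = -⅚ + 4*C²)
(h + 87)*K(Z) = (-74 + 87)*(-⅚ + 4*(-7)²) = 13*(-⅚ + 4*49) = 13*(-⅚ + 196) = 13*(1171/6) = 15223/6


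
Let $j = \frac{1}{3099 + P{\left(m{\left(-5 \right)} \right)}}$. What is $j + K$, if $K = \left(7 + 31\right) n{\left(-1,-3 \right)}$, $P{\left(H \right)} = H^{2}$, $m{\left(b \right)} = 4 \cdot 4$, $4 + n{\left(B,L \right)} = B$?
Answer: $- \frac{637449}{3355} \approx -190.0$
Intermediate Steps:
$n{\left(B,L \right)} = -4 + B$
$m{\left(b \right)} = 16$
$K = -190$ ($K = \left(7 + 31\right) \left(-4 - 1\right) = 38 \left(-5\right) = -190$)
$j = \frac{1}{3355}$ ($j = \frac{1}{3099 + 16^{2}} = \frac{1}{3099 + 256} = \frac{1}{3355} \approx 0.00029806$)
$j + K = \frac{1}{3355} - 190 = - \frac{637449}{3355}$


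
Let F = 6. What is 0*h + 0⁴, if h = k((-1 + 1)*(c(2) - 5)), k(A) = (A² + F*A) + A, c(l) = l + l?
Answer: 0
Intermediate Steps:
c(l) = 2*l
k(A) = A² + 7*A (k(A) = (A² + 6*A) + A = A² + 7*A)
h = 0 (h = ((-1 + 1)*(2*2 - 5))*(7 + (-1 + 1)*(2*2 - 5)) = (0*(4 - 5))*(7 + 0*(4 - 5)) = (0*(-1))*(7 + 0*(-1)) = 0*(7 + 0) = 0*7 = 0)
0*h + 0⁴ = 0*0 + 0⁴ = 0 + 0 = 0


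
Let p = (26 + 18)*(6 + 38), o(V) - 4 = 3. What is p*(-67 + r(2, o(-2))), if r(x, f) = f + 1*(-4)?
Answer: -123904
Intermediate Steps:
o(V) = 7 (o(V) = 4 + 3 = 7)
r(x, f) = -4 + f (r(x, f) = f - 4 = -4 + f)
p = 1936 (p = 44*44 = 1936)
p*(-67 + r(2, o(-2))) = 1936*(-67 + (-4 + 7)) = 1936*(-67 + 3) = 1936*(-64) = -123904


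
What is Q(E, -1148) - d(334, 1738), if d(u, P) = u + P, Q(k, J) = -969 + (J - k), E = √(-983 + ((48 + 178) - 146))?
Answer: -4189 - I*√903 ≈ -4189.0 - 30.05*I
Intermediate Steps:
E = I*√903 (E = √(-983 + (226 - 146)) = √(-983 + 80) = √(-903) = I*√903 ≈ 30.05*I)
Q(k, J) = -969 + J - k
d(u, P) = P + u
Q(E, -1148) - d(334, 1738) = (-969 - 1148 - I*√903) - (1738 + 334) = (-969 - 1148 - I*√903) - 1*2072 = (-2117 - I*√903) - 2072 = -4189 - I*√903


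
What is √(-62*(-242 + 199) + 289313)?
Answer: √291979 ≈ 540.35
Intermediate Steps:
√(-62*(-242 + 199) + 289313) = √(-62*(-43) + 289313) = √(2666 + 289313) = √291979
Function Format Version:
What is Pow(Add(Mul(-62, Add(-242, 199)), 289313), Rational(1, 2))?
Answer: Pow(291979, Rational(1, 2)) ≈ 540.35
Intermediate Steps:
Pow(Add(Mul(-62, Add(-242, 199)), 289313), Rational(1, 2)) = Pow(Add(Mul(-62, -43), 289313), Rational(1, 2)) = Pow(Add(2666, 289313), Rational(1, 2)) = Pow(291979, Rational(1, 2))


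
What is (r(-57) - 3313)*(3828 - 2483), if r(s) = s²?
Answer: -86080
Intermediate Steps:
(r(-57) - 3313)*(3828 - 2483) = ((-57)² - 3313)*(3828 - 2483) = (3249 - 3313)*1345 = -64*1345 = -86080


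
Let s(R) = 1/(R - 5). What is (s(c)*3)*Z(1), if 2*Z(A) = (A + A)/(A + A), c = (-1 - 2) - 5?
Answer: -3/26 ≈ -0.11538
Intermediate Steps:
c = -8 (c = -3 - 5 = -8)
s(R) = 1/(-5 + R)
Z(A) = ½ (Z(A) = ((A + A)/(A + A))/2 = ((2*A)/((2*A)))/2 = ((2*A)*(1/(2*A)))/2 = (½)*1 = ½)
(s(c)*3)*Z(1) = (3/(-5 - 8))*(½) = (3/(-13))*(½) = -1/13*3*(½) = -3/13*½ = -3/26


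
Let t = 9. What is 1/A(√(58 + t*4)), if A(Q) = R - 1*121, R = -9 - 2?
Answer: -1/132 ≈ -0.0075758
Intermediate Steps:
R = -11
A(Q) = -132 (A(Q) = -11 - 1*121 = -11 - 121 = -132)
1/A(√(58 + t*4)) = 1/(-132) = -1/132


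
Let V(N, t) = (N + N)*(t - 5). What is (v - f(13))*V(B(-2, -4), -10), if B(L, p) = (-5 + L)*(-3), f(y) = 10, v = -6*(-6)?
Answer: -16380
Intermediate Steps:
v = 36
B(L, p) = 15 - 3*L
V(N, t) = 2*N*(-5 + t) (V(N, t) = (2*N)*(-5 + t) = 2*N*(-5 + t))
(v - f(13))*V(B(-2, -4), -10) = (36 - 1*10)*(2*(15 - 3*(-2))*(-5 - 10)) = (36 - 10)*(2*(15 + 6)*(-15)) = 26*(2*21*(-15)) = 26*(-630) = -16380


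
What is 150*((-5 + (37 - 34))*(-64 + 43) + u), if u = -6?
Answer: 5400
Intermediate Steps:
150*((-5 + (37 - 34))*(-64 + 43) + u) = 150*((-5 + (37 - 34))*(-64 + 43) - 6) = 150*((-5 + 3)*(-21) - 6) = 150*(-2*(-21) - 6) = 150*(42 - 6) = 150*36 = 5400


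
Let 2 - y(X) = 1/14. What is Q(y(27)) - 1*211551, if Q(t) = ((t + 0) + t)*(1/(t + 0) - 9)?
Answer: -1481086/7 ≈ -2.1158e+5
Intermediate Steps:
y(X) = 27/14 (y(X) = 2 - 1/14 = 27/14)
Q(t) = 2*t*(-9 + 1/t) (Q(t) = (t + t)*(1/t - 9) = (2*t)*(-9 + 1/t) = 2*t*(-9 + 1/t))
Q(y(27)) - 1*211551 = (2 - 18*27/14) - 1*211551 = (2 - 243/7) - 211551 = -229/7 - 211551 = -1481086/7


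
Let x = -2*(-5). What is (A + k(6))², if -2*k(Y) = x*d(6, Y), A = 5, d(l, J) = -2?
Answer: 225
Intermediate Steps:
x = 10
k(Y) = 10 (k(Y) = -5*(-2) = -½*(-20) = 10)
(A + k(6))² = (5 + 10)² = 15² = 225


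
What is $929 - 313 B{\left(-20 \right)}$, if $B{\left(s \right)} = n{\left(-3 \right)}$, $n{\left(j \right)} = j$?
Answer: $1868$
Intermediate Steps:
$B{\left(s \right)} = -3$
$929 - 313 B{\left(-20 \right)} = 929 - -939 = 929 + 939 = 1868$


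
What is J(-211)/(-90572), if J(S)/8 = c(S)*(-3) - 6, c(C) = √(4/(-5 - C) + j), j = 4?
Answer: 12/22643 + 18*√4738/2332229 ≈ 0.0010612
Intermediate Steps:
c(C) = √(4 + 4/(-5 - C)) (c(C) = √(4/(-5 - C) + 4) = √(4 + 4/(-5 - C)))
J(S) = -48 - 48*√((4 + S)/(5 + S)) (J(S) = 8*((2*√((4 + S)/(5 + S)))*(-3) - 6) = 8*(-6*√((4 + S)/(5 + S)) - 6) = 8*(-6 - 6*√((4 + S)/(5 + S))) = -48 - 48*√((4 + S)/(5 + S)))
J(-211)/(-90572) = (-48 - 48*3*√23*√(-1/(5 - 211)))/(-90572) = (-48 - 48*3*√23*√(-1/(-206)))*(-1/90572) = (-48 - 48*3*√4738/206)*(-1/90572) = (-48 - 72*√4738/103)*(-1/90572) = 12/22643 + 18*√4738/2332229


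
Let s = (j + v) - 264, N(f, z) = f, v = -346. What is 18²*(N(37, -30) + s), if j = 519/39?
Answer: -2357424/13 ≈ -1.8134e+5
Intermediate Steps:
j = 173/13 (j = 519*(1/39) = 173/13 ≈ 13.308)
s = -7757/13 (s = (173/13 - 346) - 264 = -4325/13 - 264 = -7757/13 ≈ -596.69)
18²*(N(37, -30) + s) = 18²*(37 - 7757/13) = 324*(-7276/13) = -2357424/13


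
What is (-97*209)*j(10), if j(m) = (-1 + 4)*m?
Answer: -608190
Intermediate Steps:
j(m) = 3*m
(-97*209)*j(10) = (-97*209)*(3*10) = -20273*30 = -608190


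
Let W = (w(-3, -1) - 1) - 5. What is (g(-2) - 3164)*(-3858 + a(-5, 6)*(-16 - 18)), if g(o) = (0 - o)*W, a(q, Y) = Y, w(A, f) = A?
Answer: 12925284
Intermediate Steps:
W = -9 (W = (-3 - 1) - 5 = -4 - 5 = -9)
g(o) = 9*o (g(o) = (0 - o)*(-9) = -o*(-9) = 9*o)
(g(-2) - 3164)*(-3858 + a(-5, 6)*(-16 - 18)) = (9*(-2) - 3164)*(-3858 + 6*(-16 - 18)) = (-18 - 3164)*(-3858 + 6*(-34)) = -3182*(-3858 - 204) = -3182*(-4062) = 12925284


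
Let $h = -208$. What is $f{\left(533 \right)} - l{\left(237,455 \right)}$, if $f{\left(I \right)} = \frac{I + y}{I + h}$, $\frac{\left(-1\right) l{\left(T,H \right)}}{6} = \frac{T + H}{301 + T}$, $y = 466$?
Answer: $\frac{943431}{87425} \approx 10.791$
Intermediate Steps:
$l{\left(T,H \right)} = - \frac{6 \left(H + T\right)}{301 + T}$ ($l{\left(T,H \right)} = - 6 \frac{T + H}{301 + T} = - 6 \frac{H + T}{301 + T} = - \frac{6 \left(H + T\right)}{301 + T}$)
$f{\left(I \right)} = \frac{466 + I}{-208 + I}$ ($f{\left(I \right)} = \frac{I + 466}{I - 208} = \frac{466 + I}{-208 + I}$)
$f{\left(533 \right)} - l{\left(237,455 \right)} = \frac{466 + 533}{-208 + 533} - \frac{6 \left(\left(-1\right) 455 - 237\right)}{301 + 237} = \frac{1}{325} \cdot 999 - \frac{6 \left(-455 - 237\right)}{538} = \frac{1}{325} \cdot 999 - 6 \cdot \frac{1}{538} \left(-692\right) = \frac{999}{325} - - \frac{2076}{269} = \frac{999}{325} + \frac{2076}{269} = \frac{943431}{87425}$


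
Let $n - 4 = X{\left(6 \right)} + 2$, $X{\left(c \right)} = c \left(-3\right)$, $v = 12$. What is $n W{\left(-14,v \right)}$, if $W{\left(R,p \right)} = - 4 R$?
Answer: $-672$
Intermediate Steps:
$X{\left(c \right)} = - 3 c$
$n = -12$ ($n = 4 + \left(\left(-3\right) 6 + 2\right) = 4 + \left(-18 + 2\right) = 4 - 16 = -12$)
$n W{\left(-14,v \right)} = - 12 \left(\left(-4\right) \left(-14\right)\right) = \left(-12\right) 56 = -672$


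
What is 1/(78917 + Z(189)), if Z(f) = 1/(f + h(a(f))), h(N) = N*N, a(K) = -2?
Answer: 193/15230982 ≈ 1.2672e-5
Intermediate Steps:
h(N) = N**2
Z(f) = 1/(4 + f) (Z(f) = 1/(f + (-2)**2) = 1/(f + 4) = 1/(4 + f))
1/(78917 + Z(189)) = 1/(78917 + 1/(4 + 189)) = 1/(78917 + 1/193) = 1/(15230982/193) = 193/15230982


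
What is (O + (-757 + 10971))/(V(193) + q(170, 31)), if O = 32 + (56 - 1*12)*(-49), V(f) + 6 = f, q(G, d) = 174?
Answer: 8090/361 ≈ 22.410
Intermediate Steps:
V(f) = -6 + f
O = -2124 (O = 32 + (56 - 12)*(-49) = 32 + 44*(-49) = 32 - 2156 = -2124)
(O + (-757 + 10971))/(V(193) + q(170, 31)) = (-2124 + (-757 + 10971))/((-6 + 193) + 174) = (-2124 + 10214)/(187 + 174) = 8090/361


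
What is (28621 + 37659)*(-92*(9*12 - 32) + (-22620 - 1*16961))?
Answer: -3086858440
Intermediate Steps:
(28621 + 37659)*(-92*(9*12 - 32) + (-22620 - 1*16961)) = 66280*(-92*(108 - 32) + (-22620 - 16961)) = 66280*(-92*76 - 39581) = 66280*(-6992 - 39581) = 66280*(-46573) = -3086858440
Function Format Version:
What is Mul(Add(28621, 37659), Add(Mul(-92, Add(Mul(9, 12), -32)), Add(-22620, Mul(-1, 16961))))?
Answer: -3086858440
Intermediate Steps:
Mul(Add(28621, 37659), Add(Mul(-92, Add(Mul(9, 12), -32)), Add(-22620, Mul(-1, 16961)))) = Mul(66280, Add(Mul(-92, Add(108, -32)), Add(-22620, -16961))) = Mul(66280, Add(Mul(-92, 76), -39581)) = Mul(66280, Add(-6992, -39581)) = Mul(66280, -46573) = -3086858440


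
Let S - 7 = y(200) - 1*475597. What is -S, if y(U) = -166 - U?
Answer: 475956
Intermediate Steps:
S = -475956 (S = 7 + ((-166 - 1*200) - 1*475597) = 7 + ((-166 - 200) - 475597) = 7 + (-366 - 475597) = 7 - 475963 = -475956)
-S = -1*(-475956) = 475956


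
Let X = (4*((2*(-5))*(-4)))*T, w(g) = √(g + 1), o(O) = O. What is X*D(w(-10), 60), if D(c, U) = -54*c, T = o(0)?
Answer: 0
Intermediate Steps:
T = 0
w(g) = √(1 + g)
X = 0 (X = (4*((2*(-5))*(-4)))*0 = (4*(-10*(-4)))*0 = (4*40)*0 = 160*0 = 0)
X*D(w(-10), 60) = 0*(-54*√(1 - 10)) = 0*(-162*I) = 0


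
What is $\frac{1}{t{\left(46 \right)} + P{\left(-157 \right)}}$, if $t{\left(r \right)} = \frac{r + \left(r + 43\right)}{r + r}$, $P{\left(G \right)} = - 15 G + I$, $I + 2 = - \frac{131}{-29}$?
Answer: $\frac{2668}{6293771} \approx 0.00042391$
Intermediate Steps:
$I = \frac{73}{29}$ ($I = -2 - \frac{131}{-29} = -2 - - \frac{131}{29} = -2 + \frac{131}{29} = \frac{73}{29} \approx 2.5172$)
$P{\left(G \right)} = \frac{73}{29} - 15 G$ ($P{\left(G \right)} = - 15 G + \frac{73}{29} = \frac{73}{29} - 15 G$)
$t{\left(r \right)} = \frac{43 + 2 r}{2 r}$ ($t{\left(r \right)} = \frac{r + \left(43 + r\right)}{2 r} = \left(43 + 2 r\right) \frac{1}{2 r} = \frac{43 + 2 r}{2 r}$)
$\frac{1}{t{\left(46 \right)} + P{\left(-157 \right)}} = \frac{1}{\frac{\frac{43}{2} + 46}{46} + \left(\frac{73}{29} - -2355\right)} = \frac{1}{\frac{1}{46} \cdot \frac{135}{2} + \left(\frac{73}{29} + 2355\right)} = \frac{1}{\frac{135}{92} + \frac{68368}{29}} = \frac{1}{\frac{6293771}{2668}} = \frac{2668}{6293771}$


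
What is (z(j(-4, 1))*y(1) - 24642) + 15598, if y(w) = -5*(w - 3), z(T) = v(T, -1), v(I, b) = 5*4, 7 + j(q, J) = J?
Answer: -8844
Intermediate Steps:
j(q, J) = -7 + J
v(I, b) = 20
z(T) = 20
y(w) = 15 - 5*w (y(w) = -5*(-3 + w) = 15 - 5*w)
(z(j(-4, 1))*y(1) - 24642) + 15598 = (20*(15 - 5*1) - 24642) + 15598 = (20*(15 - 5) - 24642) + 15598 = (20*10 - 24642) + 15598 = (200 - 24642) + 15598 = -24442 + 15598 = -8844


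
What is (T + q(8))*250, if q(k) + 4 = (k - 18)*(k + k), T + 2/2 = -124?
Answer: -72250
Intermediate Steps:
T = -125 (T = -1 - 124 = -125)
q(k) = -4 + 2*k*(-18 + k) (q(k) = -4 + (k - 18)*(k + k) = -4 + (-18 + k)*(2*k) = -4 + 2*k*(-18 + k))
(T + q(8))*250 = (-125 + (-4 - 36*8 + 2*8**2))*250 = (-125 + (-4 - 288 + 2*64))*250 = (-125 + (-4 - 288 + 128))*250 = (-125 - 164)*250 = -289*250 = -72250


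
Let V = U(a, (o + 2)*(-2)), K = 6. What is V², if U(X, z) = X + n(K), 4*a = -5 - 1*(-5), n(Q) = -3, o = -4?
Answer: 9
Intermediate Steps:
a = 0 (a = (-5 - 1*(-5))/4 = (-5 + 5)/4 = (¼)*0 = 0)
U(X, z) = -3 + X (U(X, z) = X - 3 = -3 + X)
V = -3 (V = -3 + 0 = -3)
V² = (-3)² = 9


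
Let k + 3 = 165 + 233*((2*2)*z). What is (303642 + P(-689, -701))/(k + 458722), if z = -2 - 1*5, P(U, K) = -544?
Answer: 151549/226180 ≈ 0.67004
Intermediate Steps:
z = -7 (z = -2 - 5 = -7)
k = -6362 (k = -3 + (165 + 233*((2*2)*(-7))) = -3 + (165 + 233*(4*(-7))) = -3 + (165 + 233*(-28)) = -3 + (165 - 6524) = -3 - 6359 = -6362)
(303642 + P(-689, -701))/(k + 458722) = (303642 - 544)/(-6362 + 458722) = 303098/452360 = 303098*(1/452360) = 151549/226180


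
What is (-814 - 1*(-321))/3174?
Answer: -493/3174 ≈ -0.15532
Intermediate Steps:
(-814 - 1*(-321))/3174 = (-814 + 321)*(1/3174) = -493*1/3174 = -493/3174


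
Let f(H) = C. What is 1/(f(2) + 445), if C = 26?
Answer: 1/471 ≈ 0.0021231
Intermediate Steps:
f(H) = 26
1/(f(2) + 445) = 1/(26 + 445) = 1/471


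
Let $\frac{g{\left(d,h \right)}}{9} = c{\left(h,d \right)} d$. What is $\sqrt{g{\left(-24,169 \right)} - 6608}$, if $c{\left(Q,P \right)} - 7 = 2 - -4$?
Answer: $2 i \sqrt{2354} \approx 97.036 i$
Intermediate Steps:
$c{\left(Q,P \right)} = 13$ ($c{\left(Q,P \right)} = 7 + \left(2 - -4\right) = 7 + \left(2 + 4\right) = 7 + 6 = 13$)
$g{\left(d,h \right)} = 117 d$ ($g{\left(d,h \right)} = 9 \cdot 13 d = 117 d$)
$\sqrt{g{\left(-24,169 \right)} - 6608} = \sqrt{117 \left(-24\right) - 6608} = \sqrt{-2808 - 6608} = \sqrt{-9416} = 2 i \sqrt{2354}$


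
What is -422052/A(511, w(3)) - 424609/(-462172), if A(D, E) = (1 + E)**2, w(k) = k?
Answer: -6095431975/231086 ≈ -26377.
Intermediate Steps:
-422052/A(511, w(3)) - 424609/(-462172) = -422052/(1 + 3)**2 - 424609/(-462172) = -422052/(4**2) - 424609*(-1/462172) = -422052/16 + 424609/462172 = -422052*1/16 + 424609/462172 = -105513/4 + 424609/462172 = -6095431975/231086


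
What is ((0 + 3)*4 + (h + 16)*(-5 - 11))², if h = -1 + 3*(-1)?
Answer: 32400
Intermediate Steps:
h = -4 (h = -1 - 3 = -4)
((0 + 3)*4 + (h + 16)*(-5 - 11))² = ((0 + 3)*4 + (-4 + 16)*(-5 - 11))² = (3*4 + 12*(-16))² = (12 - 192)² = (-180)² = 32400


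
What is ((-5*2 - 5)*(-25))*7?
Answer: 2625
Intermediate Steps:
((-5*2 - 5)*(-25))*7 = ((-10 - 5)*(-25))*7 = -15*(-25)*7 = 375*7 = 2625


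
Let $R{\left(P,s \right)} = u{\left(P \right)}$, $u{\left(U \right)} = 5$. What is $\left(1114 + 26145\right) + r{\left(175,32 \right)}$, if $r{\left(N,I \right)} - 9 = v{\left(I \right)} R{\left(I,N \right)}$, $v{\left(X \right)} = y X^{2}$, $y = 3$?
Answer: $42628$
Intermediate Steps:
$R{\left(P,s \right)} = 5$
$v{\left(X \right)} = 3 X^{2}$
$r{\left(N,I \right)} = 9 + 15 I^{2}$ ($r{\left(N,I \right)} = 9 + 3 I^{2} \cdot 5 = 9 + 15 I^{2}$)
$\left(1114 + 26145\right) + r{\left(175,32 \right)} = \left(1114 + 26145\right) + \left(9 + 15 \cdot 32^{2}\right) = 27259 + \left(9 + 15 \cdot 1024\right) = 27259 + \left(9 + 15360\right) = 27259 + 15369 = 42628$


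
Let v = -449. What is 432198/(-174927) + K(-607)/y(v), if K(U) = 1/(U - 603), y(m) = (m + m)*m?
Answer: -70286116250029/28447469555780 ≈ -2.4707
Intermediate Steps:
y(m) = 2*m² (y(m) = (2*m)*m = 2*m²)
K(U) = 1/(-603 + U)
432198/(-174927) + K(-607)/y(v) = 432198/(-174927) + 1/((-603 - 607)*((2*(-449)²))) = 432198*(-1/174927) + 1/((-1210)*((2*201601))) = -144066/58309 - 1/1210/403202 = -144066/58309 - 1/1210*1/403202 = -144066/58309 - 1/487874420 = -70286116250029/28447469555780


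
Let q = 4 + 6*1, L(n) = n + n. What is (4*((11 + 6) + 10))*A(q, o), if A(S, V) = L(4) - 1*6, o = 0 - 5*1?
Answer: 216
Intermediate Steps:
L(n) = 2*n
o = -5 (o = 0 - 5 = -5)
q = 10 (q = 4 + 6 = 10)
A(S, V) = 2 (A(S, V) = 2*4 - 1*6 = 8 - 6 = 2)
(4*((11 + 6) + 10))*A(q, o) = (4*((11 + 6) + 10))*2 = (4*(17 + 10))*2 = (4*27)*2 = 108*2 = 216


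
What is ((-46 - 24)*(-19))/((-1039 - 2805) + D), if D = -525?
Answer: -1330/4369 ≈ -0.30442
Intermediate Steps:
((-46 - 24)*(-19))/((-1039 - 2805) + D) = ((-46 - 24)*(-19))/((-1039 - 2805) - 525) = (-70*(-19))/(-3844 - 525) = 1330/(-4369) = 1330*(-1/4369) = -1330/4369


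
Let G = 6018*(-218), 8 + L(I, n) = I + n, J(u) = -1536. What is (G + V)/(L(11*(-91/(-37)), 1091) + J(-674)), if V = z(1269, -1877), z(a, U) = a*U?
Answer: 136671969/15760 ≈ 8672.1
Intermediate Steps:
L(I, n) = -8 + I + n (L(I, n) = -8 + (I + n) = -8 + I + n)
z(a, U) = U*a
G = -1311924
V = -2381913 (V = -1877*1269 = -2381913)
(G + V)/(L(11*(-91/(-37)), 1091) + J(-674)) = (-1311924 - 2381913)/((-8 + 11*(-91/(-37)) + 1091) - 1536) = -3693837/((-8 + 11*(-91*(-1/37)) + 1091) - 1536) = -3693837/((-8 + 11*(91/37) + 1091) - 1536) = -3693837/((-8 + 1001/37 + 1091) - 1536) = -3693837/(41072/37 - 1536) = -3693837/(-15760/37) = -3693837*(-37/15760) = 136671969/15760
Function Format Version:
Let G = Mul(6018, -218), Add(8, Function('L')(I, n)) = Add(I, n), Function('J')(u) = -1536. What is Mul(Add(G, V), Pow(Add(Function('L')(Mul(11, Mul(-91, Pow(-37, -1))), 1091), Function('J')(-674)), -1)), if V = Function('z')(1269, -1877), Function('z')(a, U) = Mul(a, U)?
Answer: Rational(136671969, 15760) ≈ 8672.1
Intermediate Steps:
Function('L')(I, n) = Add(-8, I, n) (Function('L')(I, n) = Add(-8, Add(I, n)) = Add(-8, I, n))
Function('z')(a, U) = Mul(U, a)
G = -1311924
V = -2381913 (V = Mul(-1877, 1269) = -2381913)
Mul(Add(G, V), Pow(Add(Function('L')(Mul(11, Mul(-91, Pow(-37, -1))), 1091), Function('J')(-674)), -1)) = Mul(Add(-1311924, -2381913), Pow(Add(Add(-8, Mul(11, Mul(-91, Pow(-37, -1))), 1091), -1536), -1)) = Mul(-3693837, Pow(Add(Add(-8, Mul(11, Mul(-91, Rational(-1, 37))), 1091), -1536), -1)) = Mul(-3693837, Pow(Add(Add(-8, Mul(11, Rational(91, 37)), 1091), -1536), -1)) = Mul(-3693837, Pow(Add(Add(-8, Rational(1001, 37), 1091), -1536), -1)) = Mul(-3693837, Pow(Add(Rational(41072, 37), -1536), -1)) = Mul(-3693837, Pow(Rational(-15760, 37), -1)) = Mul(-3693837, Rational(-37, 15760)) = Rational(136671969, 15760)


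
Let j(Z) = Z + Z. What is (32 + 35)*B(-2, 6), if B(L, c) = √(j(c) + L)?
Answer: 67*√10 ≈ 211.87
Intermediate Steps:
j(Z) = 2*Z
B(L, c) = √(L + 2*c) (B(L, c) = √(2*c + L) = √(L + 2*c))
(32 + 35)*B(-2, 6) = (32 + 35)*√(-2 + 2*6) = 67*√(-2 + 12) = 67*√10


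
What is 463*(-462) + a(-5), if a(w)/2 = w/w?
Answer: -213904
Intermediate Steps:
a(w) = 2 (a(w) = 2*(w/w) = 2*1 = 2)
463*(-462) + a(-5) = 463*(-462) + 2 = -213906 + 2 = -213904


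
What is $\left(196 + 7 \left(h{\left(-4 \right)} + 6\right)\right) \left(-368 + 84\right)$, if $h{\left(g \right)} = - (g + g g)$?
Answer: $-43736$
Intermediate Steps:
$h{\left(g \right)} = - g - g^{2}$ ($h{\left(g \right)} = - (g + g^{2}) = - g - g^{2}$)
$\left(196 + 7 \left(h{\left(-4 \right)} + 6\right)\right) \left(-368 + 84\right) = \left(196 + 7 \left(\left(-1\right) \left(-4\right) \left(1 - 4\right) + 6\right)\right) \left(-368 + 84\right) = \left(196 + 7 \left(\left(-1\right) \left(-4\right) \left(-3\right) + 6\right)\right) \left(-284\right) = \left(196 + 7 \left(-12 + 6\right)\right) \left(-284\right) = \left(196 + 7 \left(-6\right)\right) \left(-284\right) = \left(196 - 42\right) \left(-284\right) = 154 \left(-284\right) = -43736$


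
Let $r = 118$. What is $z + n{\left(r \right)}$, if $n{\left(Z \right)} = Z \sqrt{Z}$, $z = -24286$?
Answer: $-24286 + 118 \sqrt{118} \approx -23004.0$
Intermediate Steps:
$n{\left(Z \right)} = Z^{\frac{3}{2}}$
$z + n{\left(r \right)} = -24286 + 118^{\frac{3}{2}} = -24286 + 118 \sqrt{118}$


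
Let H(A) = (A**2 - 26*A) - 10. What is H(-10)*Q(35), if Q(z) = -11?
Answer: -3850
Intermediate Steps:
H(A) = -10 + A**2 - 26*A
H(-10)*Q(35) = (-10 + (-10)**2 - 26*(-10))*(-11) = (-10 + 100 + 260)*(-11) = 350*(-11) = -3850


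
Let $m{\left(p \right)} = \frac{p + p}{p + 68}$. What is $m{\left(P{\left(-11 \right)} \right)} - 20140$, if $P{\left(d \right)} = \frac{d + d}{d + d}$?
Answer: $- \frac{1389658}{69} \approx -20140.0$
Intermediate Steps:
$P{\left(d \right)} = 1$ ($P{\left(d \right)} = \frac{2 d}{2 d} = 2 d \frac{1}{2 d} = 1$)
$m{\left(p \right)} = \frac{2 p}{68 + p}$
$m{\left(P{\left(-11 \right)} \right)} - 20140 = 2 \cdot 1 \frac{1}{68 + 1} - 20140 = 2 \cdot 1 \cdot \frac{1}{69} - 20140 = \frac{2}{69} - 20140 = - \frac{1389658}{69}$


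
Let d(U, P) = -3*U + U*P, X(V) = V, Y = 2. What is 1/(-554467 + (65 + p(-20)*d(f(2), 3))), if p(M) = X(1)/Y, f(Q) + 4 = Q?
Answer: -1/554402 ≈ -1.8037e-6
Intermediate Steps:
f(Q) = -4 + Q
d(U, P) = -3*U + P*U
p(M) = 1/2
1/(-554467 + (65 + p(-20)*d(f(2), 3))) = 1/(-554467 + (65 + ((-4 + 2)*(-3 + 3))/2)) = 1/(-554467 + (65 + (-2*0)/2)) = 1/(-554467 + (65 + (1/2)*0)) = 1/(-554467 + (65 + 0)) = 1/(-554467 + 65) = 1/(-554402) = -1/554402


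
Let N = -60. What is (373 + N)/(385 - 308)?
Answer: 313/77 ≈ 4.0649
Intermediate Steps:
(373 + N)/(385 - 308) = (373 - 60)/(385 - 308) = 313/77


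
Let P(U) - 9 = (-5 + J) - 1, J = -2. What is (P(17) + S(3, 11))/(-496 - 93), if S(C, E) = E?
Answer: -12/589 ≈ -0.020374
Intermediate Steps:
P(U) = 1 (P(U) = 9 + ((-5 - 2) - 1) = 9 + (-7 - 1) = 9 - 8 = 1)
(P(17) + S(3, 11))/(-496 - 93) = (1 + 11)/(-496 - 93) = 12/(-589) = 12*(-1/589) = -12/589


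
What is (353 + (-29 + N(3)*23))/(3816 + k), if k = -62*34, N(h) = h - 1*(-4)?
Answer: 485/1708 ≈ 0.28396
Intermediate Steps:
N(h) = 4 + h (N(h) = h + 4 = 4 + h)
k = -2108
(353 + (-29 + N(3)*23))/(3816 + k) = (353 + (-29 + (4 + 3)*23))/(3816 - 2108) = (353 + (-29 + 7*23))/1708 = (353 + (-29 + 161))*(1/1708) = (353 + 132)*(1/1708) = 485*(1/1708) = 485/1708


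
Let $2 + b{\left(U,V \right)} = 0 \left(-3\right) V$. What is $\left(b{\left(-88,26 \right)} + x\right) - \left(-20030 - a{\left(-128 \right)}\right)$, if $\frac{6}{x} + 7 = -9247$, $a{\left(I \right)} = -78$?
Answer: $\frac{92308647}{4627} \approx 19950.0$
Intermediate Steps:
$b{\left(U,V \right)} = -2$ ($b{\left(U,V \right)} = -2 + 0 \left(-3\right) V = -2 + 0 V = -2 + 0 = -2$)
$x = - \frac{3}{4627}$ ($x = \frac{6}{-7 - 9247} = \frac{6}{-9254} = 6 \left(- \frac{1}{9254}\right) = - \frac{3}{4627} \approx -0.00064837$)
$\left(b{\left(-88,26 \right)} + x\right) - \left(-20030 - a{\left(-128 \right)}\right) = \left(-2 - \frac{3}{4627}\right) - \left(-20030 - -78\right) = - \frac{9257}{4627} - \left(-20030 + 78\right) = - \frac{9257}{4627} - -19952 = - \frac{9257}{4627} + 19952 = \frac{92308647}{4627}$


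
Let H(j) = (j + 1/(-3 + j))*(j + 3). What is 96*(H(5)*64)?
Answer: 270336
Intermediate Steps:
H(j) = (3 + j)*(j + 1/(-3 + j)) (H(j) = (j + 1/(-3 + j))*(3 + j) = (3 + j)*(j + 1/(-3 + j)))
96*(H(5)*64) = 96*(((3 + 5**3 - 8*5)/(-3 + 5))*64) = 96*(((3 + 125 - 40)/2)*64) = 96*(((1/2)*88)*64) = 96*(44*64) = 96*2816 = 270336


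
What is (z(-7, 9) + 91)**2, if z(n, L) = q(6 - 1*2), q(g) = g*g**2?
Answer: 24025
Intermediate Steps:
q(g) = g**3
z(n, L) = 64 (z(n, L) = (6 - 1*2)**3 = (6 - 2)**3 = 4**3 = 64)
(z(-7, 9) + 91)**2 = (64 + 91)**2 = 155**2 = 24025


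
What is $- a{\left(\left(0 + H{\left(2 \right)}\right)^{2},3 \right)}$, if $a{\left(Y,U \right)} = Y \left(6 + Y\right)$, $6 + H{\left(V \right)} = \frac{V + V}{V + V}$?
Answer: $-775$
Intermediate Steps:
$H{\left(V \right)} = -5$ ($H{\left(V \right)} = -6 + \frac{V + V}{V + V} = -6 + \frac{2 V}{2 V} = -6 + 2 V \frac{1}{2 V} = -6 + 1 = -5$)
$- a{\left(\left(0 + H{\left(2 \right)}\right)^{2},3 \right)} = - \left(0 - 5\right)^{2} \left(6 + \left(0 - 5\right)^{2}\right) = - \left(-5\right)^{2} \left(6 + \left(-5\right)^{2}\right) = - 25 \left(6 + 25\right) = - 25 \cdot 31 = \left(-1\right) 775 = -775$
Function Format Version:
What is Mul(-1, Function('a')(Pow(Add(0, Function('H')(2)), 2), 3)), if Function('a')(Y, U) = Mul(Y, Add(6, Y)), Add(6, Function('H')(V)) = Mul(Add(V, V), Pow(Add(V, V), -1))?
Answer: -775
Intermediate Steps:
Function('H')(V) = -5 (Function('H')(V) = Add(-6, Mul(Add(V, V), Pow(Add(V, V), -1))) = Add(-6, Mul(Mul(2, V), Pow(Mul(2, V), -1))) = Add(-6, Mul(Mul(2, V), Mul(Rational(1, 2), Pow(V, -1)))) = Add(-6, 1) = -5)
Mul(-1, Function('a')(Pow(Add(0, Function('H')(2)), 2), 3)) = Mul(-1, Mul(Pow(Add(0, -5), 2), Add(6, Pow(Add(0, -5), 2)))) = Mul(-1, Mul(Pow(-5, 2), Add(6, Pow(-5, 2)))) = Mul(-1, Mul(25, Add(6, 25))) = Mul(-1, Mul(25, 31)) = Mul(-1, 775) = -775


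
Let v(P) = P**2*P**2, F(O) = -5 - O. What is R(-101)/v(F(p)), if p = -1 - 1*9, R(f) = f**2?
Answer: 10201/625 ≈ 16.322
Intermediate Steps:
p = -10 (p = -1 - 9 = -10)
v(P) = P**4
R(-101)/v(F(p)) = (-101)**2/((-5 - 1*(-10))**4) = 10201/((-5 + 10)**4) = 10201/(5**4) = 10201/625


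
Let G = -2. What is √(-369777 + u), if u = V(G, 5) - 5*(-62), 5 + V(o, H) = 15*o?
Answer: I*√369502 ≈ 607.87*I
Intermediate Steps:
V(o, H) = -5 + 15*o
u = 275 (u = (-5 + 15*(-2)) - 5*(-62) = (-5 - 30) + 310 = -35 + 310 = 275)
√(-369777 + u) = √(-369777 + 275) = √(-369502) = I*√369502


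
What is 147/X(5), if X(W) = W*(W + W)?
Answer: 147/50 ≈ 2.9400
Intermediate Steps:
X(W) = 2*W**2 (X(W) = W*(2*W) = 2*W**2)
147/X(5) = 147/((2*5**2)) = 147/((2*25)) = 147/50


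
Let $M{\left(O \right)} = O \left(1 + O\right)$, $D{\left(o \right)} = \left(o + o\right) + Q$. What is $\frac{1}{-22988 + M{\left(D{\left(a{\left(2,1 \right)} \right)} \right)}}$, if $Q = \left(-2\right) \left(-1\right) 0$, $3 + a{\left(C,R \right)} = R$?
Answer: $- \frac{1}{22976} \approx -4.3524 \cdot 10^{-5}$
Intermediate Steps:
$a{\left(C,R \right)} = -3 + R$
$Q = 0$ ($Q = 2 \cdot 0 = 0$)
$D{\left(o \right)} = 2 o$ ($D{\left(o \right)} = \left(o + o\right) + 0 = 2 o + 0 = 2 o$)
$\frac{1}{-22988 + M{\left(D{\left(a{\left(2,1 \right)} \right)} \right)}} = \frac{1}{-22988 + 2 \left(-3 + 1\right) \left(1 + 2 \left(-3 + 1\right)\right)} = \frac{1}{-22988 + 2 \left(-2\right) \left(1 + 2 \left(-2\right)\right)} = \frac{1}{-22988 - 4 \left(1 - 4\right)} = \frac{1}{-22988 - -12} = \frac{1}{-22988 + 12} = \frac{1}{-22976} = - \frac{1}{22976}$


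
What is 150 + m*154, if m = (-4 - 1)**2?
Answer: 4000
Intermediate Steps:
m = 25 (m = (-5)**2 = 25)
150 + m*154 = 150 + 25*154 = 150 + 3850 = 4000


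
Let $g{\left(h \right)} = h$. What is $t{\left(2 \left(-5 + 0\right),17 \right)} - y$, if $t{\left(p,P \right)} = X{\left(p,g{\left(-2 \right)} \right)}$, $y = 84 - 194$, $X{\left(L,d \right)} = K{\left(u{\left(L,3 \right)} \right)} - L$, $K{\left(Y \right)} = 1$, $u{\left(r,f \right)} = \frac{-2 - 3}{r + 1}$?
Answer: $121$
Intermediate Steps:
$u{\left(r,f \right)} = - \frac{5}{1 + r}$
$X{\left(L,d \right)} = 1 - L$
$y = -110$ ($y = 84 - 194 = -110$)
$t{\left(p,P \right)} = 1 - p$
$t{\left(2 \left(-5 + 0\right),17 \right)} - y = \left(1 - 2 \left(-5 + 0\right)\right) - -110 = \left(1 - 2 \left(-5\right)\right) + 110 = \left(1 - -10\right) + 110 = \left(1 + 10\right) + 110 = 11 + 110 = 121$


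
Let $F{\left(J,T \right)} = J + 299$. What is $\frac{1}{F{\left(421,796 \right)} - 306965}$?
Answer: $- \frac{1}{306245} \approx -3.2654 \cdot 10^{-6}$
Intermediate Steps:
$F{\left(J,T \right)} = 299 + J$
$\frac{1}{F{\left(421,796 \right)} - 306965} = \frac{1}{\left(299 + 421\right) - 306965} = \frac{1}{720 - 306965} = \frac{1}{-306245} = - \frac{1}{306245}$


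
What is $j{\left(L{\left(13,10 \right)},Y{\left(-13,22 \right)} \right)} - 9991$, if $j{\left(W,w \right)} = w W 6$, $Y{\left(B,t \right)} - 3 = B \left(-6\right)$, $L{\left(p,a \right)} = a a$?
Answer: $38609$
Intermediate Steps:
$L{\left(p,a \right)} = a^{2}$
$Y{\left(B,t \right)} = 3 - 6 B$ ($Y{\left(B,t \right)} = 3 + B \left(-6\right) = 3 - 6 B$)
$j{\left(W,w \right)} = 6 W w$ ($j{\left(W,w \right)} = W w 6 = 6 W w$)
$j{\left(L{\left(13,10 \right)},Y{\left(-13,22 \right)} \right)} - 9991 = 6 \cdot 10^{2} \left(3 - -78\right) - 9991 = 6 \cdot 100 \left(3 + 78\right) - 9991 = 6 \cdot 100 \cdot 81 - 9991 = 48600 - 9991 = 38609$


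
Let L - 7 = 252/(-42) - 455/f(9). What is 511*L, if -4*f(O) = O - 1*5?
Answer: 233016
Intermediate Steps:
f(O) = 5/4 - O/4 (f(O) = -(O - 1*5)/4 = -(O - 5)/4 = -(-5 + O)/4 = 5/4 - O/4)
L = 456 (L = 7 + (252/(-42) - 455/(5/4 - ¼*9)) = 7 + (252*(-1/42) - 455/(5/4 - 9/4)) = 7 + (-6 - 455/(-1)) = 7 + (-6 - 455*(-1)) = 7 + (-6 + 455) = 7 + 449 = 456)
511*L = 511*456 = 233016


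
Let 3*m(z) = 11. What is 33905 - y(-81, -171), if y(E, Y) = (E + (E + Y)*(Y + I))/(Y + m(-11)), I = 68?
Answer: 17097935/502 ≈ 34060.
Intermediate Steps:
m(z) = 11/3 (m(z) = (1/3)*11 = 11/3)
y(E, Y) = (E + (68 + Y)*(E + Y))/(11/3 + Y) (y(E, Y) = (E + (E + Y)*(Y + 68))/(Y + 11/3) = (E + (E + Y)*(68 + Y))/(11/3 + Y) = (E + (68 + Y)*(E + Y))/(11/3 + Y))
33905 - y(-81, -171) = 33905 - 3*((-171)**2 + 68*(-171) + 69*(-81) - 81*(-171))/(11 + 3*(-171)) = 33905 - 3*(29241 - 11628 - 5589 + 13851)/(11 - 513) = 33905 - 3*25875/(-502) = 33905 - 3*(-1)*25875/502 = 33905 - 1*(-77625/502) = 33905 + 77625/502 = 17097935/502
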